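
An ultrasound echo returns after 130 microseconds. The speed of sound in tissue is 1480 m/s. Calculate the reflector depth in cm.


depth = c * t / 2
t = 130 us = 1.3000e-04 s
depth = 1480 * 1.3000e-04 / 2
depth = 0.0962 m = 9.62 cm


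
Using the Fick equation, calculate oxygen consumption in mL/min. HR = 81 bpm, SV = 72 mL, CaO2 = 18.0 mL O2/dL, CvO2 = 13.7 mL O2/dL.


CO = HR*SV = 81*72/1000 = 5.832 L/min
a-v O2 diff = 18.0 - 13.7 = 4.3 mL/dL
VO2 = CO * (CaO2-CvO2) * 10 dL/L
VO2 = 5.832 * 4.3 * 10
VO2 = 250.8 mL/min


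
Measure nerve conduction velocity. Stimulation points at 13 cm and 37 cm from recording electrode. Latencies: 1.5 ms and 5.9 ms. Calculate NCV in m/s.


Distance = (37 - 13) / 100 = 0.24 m
dt = (5.9 - 1.5) / 1000 = 0.0044 s
NCV = dist / dt = 54.55 m/s


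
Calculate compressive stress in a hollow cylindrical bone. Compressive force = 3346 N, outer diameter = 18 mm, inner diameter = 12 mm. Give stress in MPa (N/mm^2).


A = pi*(r_o^2 - r_i^2)
r_o = 9 mm, r_i = 6 mm
A = 141.372 mm^2
sigma = F/A = 3346 / 141.372
sigma = 23.67 MPa


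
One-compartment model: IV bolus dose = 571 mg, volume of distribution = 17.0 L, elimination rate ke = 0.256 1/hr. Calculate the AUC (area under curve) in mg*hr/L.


C0 = Dose/Vd = 571/17.0 = 33.5882 mg/L
AUC = C0/ke = 33.5882/0.256
AUC = 131.2 mg*hr/L


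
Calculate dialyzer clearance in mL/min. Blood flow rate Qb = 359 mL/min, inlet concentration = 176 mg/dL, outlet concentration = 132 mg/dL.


K = Qb * (Cb_in - Cb_out) / Cb_in
K = 359 * (176 - 132) / 176
K = 89.75 mL/min


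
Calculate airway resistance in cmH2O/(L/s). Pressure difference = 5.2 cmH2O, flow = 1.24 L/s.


R = dP / flow
R = 5.2 / 1.24
R = 4.194 cmH2O/(L/s)


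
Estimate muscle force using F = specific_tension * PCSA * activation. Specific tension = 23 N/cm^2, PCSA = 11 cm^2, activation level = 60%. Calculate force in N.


F = sigma * PCSA * activation
F = 23 * 11 * 0.6
F = 151.8 N


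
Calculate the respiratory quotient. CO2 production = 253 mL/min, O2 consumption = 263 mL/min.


RQ = VCO2 / VO2
RQ = 253 / 263
RQ = 0.962


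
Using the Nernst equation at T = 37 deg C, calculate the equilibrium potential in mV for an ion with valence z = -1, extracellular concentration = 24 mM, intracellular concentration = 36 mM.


E = (RT/(zF)) * ln(C_out/C_in)
T = 37 + 273.15 = 310.15 K
E = (8.314 * 310.15 / (-1 * 96485)) * ln(24/36)
E = 10.84 mV


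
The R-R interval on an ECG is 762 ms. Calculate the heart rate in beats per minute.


HR = 60 / RR_interval(s)
RR = 762 ms = 0.762 s
HR = 60 / 0.762 = 78.74 bpm


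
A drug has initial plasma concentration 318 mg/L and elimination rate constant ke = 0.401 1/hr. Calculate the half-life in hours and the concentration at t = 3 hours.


t_half = ln(2) / ke = 0.693147 / 0.401 = 1.729 hr
C(t) = C0 * exp(-ke*t) = 318 * exp(-0.401*3)
C(3) = 95.49 mg/L


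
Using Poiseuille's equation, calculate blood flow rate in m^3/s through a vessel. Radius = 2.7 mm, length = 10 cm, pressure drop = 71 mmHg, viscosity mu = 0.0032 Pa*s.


Q = pi*r^4*dP / (8*mu*L)
r = 0.0027 m, L = 0.1 m
dP = 71 mmHg = 9465.862 Pa
Q = 6.1734e-04 m^3/s


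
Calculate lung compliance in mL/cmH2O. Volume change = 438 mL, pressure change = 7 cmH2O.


C = dV / dP
C = 438 / 7
C = 62.57 mL/cmH2O


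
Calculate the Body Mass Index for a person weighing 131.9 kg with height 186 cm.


BMI = weight / height^2
height = 186 cm = 1.86 m
BMI = 131.9 / 1.86^2
BMI = 38.13 kg/m^2


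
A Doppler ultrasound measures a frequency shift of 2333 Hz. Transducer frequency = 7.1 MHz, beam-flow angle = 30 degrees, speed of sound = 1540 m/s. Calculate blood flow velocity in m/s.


v = fd * c / (2 * f0 * cos(theta))
v = 2333 * 1540 / (2 * 7.1000e+06 * cos(30))
v = 0.2922 m/s


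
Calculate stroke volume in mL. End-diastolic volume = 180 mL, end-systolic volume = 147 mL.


SV = EDV - ESV
SV = 180 - 147
SV = 33 mL


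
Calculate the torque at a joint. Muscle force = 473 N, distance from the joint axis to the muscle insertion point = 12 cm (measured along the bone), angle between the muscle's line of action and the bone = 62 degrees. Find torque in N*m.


Torque = F * d * sin(theta)   (moment arm = d*sin(theta))
d = 12 cm = 0.12 m
Torque = 473 * 0.12 * sin(62)
Torque = 50.12 N*m


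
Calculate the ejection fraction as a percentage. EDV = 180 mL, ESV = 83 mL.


SV = EDV - ESV = 180 - 83 = 97 mL
EF = SV/EDV * 100 = 97/180 * 100
EF = 53.89%


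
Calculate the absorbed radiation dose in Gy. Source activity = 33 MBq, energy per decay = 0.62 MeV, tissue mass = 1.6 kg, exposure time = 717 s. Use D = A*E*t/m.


A = 33 MBq = 3.3000e+07 Bq
E = 0.62 MeV = 9.9324e-14 J
D = A*E*t/m = 3.3000e+07*9.9324e-14*717/1.6
D = 0.001469 Gy


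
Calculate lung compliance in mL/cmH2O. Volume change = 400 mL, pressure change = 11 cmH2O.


C = dV / dP
C = 400 / 11
C = 36.36 mL/cmH2O


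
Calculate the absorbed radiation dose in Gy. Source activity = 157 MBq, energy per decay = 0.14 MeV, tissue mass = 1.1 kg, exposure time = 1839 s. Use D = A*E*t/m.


A = 157 MBq = 1.5700e+08 Bq
E = 0.14 MeV = 2.2428e-14 J
D = A*E*t/m = 1.5700e+08*2.2428e-14*1839/1.1
D = 0.005887 Gy


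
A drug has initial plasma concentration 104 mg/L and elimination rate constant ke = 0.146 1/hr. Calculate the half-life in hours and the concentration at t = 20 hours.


t_half = ln(2) / ke = 0.693147 / 0.146 = 4.748 hr
C(t) = C0 * exp(-ke*t) = 104 * exp(-0.146*20)
C(20) = 5.609 mg/L


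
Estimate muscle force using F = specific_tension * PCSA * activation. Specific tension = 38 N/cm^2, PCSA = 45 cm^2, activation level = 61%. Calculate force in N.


F = sigma * PCSA * activation
F = 38 * 45 * 0.61
F = 1043 N


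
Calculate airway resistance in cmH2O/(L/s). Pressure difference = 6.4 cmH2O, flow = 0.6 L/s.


R = dP / flow
R = 6.4 / 0.6
R = 10.67 cmH2O/(L/s)


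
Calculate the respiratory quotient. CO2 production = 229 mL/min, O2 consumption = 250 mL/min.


RQ = VCO2 / VO2
RQ = 229 / 250
RQ = 0.916


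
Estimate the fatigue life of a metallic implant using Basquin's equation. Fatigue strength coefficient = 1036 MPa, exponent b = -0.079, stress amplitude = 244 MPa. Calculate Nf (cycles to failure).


sigma_a = sigma_f' * (2Nf)^b
2Nf = (sigma_a/sigma_f')^(1/b)
2Nf = (244/1036)^(1/-0.079)
2Nf = 88917336
Nf = 4.4459e+07


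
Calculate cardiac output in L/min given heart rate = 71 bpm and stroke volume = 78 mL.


CO = HR * SV
CO = 71 * 78 / 1000
CO = 5.538 L/min


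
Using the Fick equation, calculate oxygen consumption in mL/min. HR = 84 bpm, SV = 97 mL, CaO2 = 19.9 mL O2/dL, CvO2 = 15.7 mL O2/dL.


CO = HR*SV = 84*97/1000 = 8.148 L/min
a-v O2 diff = 19.9 - 15.7 = 4.2 mL/dL
VO2 = CO * (CaO2-CvO2) * 10 dL/L
VO2 = 8.148 * 4.2 * 10
VO2 = 342.2 mL/min


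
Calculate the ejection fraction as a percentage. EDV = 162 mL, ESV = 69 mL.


SV = EDV - ESV = 162 - 69 = 93 mL
EF = SV/EDV * 100 = 93/162 * 100
EF = 57.41%


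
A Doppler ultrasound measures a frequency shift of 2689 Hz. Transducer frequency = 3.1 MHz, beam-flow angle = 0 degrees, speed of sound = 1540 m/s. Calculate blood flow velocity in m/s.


v = fd * c / (2 * f0 * cos(theta))
v = 2689 * 1540 / (2 * 3.1000e+06 * cos(0))
v = 0.6679 m/s


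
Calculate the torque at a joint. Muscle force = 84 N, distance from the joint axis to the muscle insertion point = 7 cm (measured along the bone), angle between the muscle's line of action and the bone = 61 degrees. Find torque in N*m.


Torque = F * d * sin(theta)   (moment arm = d*sin(theta))
d = 7 cm = 0.07 m
Torque = 84 * 0.07 * sin(61)
Torque = 5.143 N*m


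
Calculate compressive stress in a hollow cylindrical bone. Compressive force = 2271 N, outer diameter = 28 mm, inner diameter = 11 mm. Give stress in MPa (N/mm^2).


A = pi*(r_o^2 - r_i^2)
r_o = 14 mm, r_i = 5.5 mm
A = 520.719 mm^2
sigma = F/A = 2271 / 520.719
sigma = 4.361 MPa


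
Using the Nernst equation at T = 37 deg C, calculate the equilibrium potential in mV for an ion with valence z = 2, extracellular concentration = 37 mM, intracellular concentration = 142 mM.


E = (RT/(zF)) * ln(C_out/C_in)
T = 37 + 273.15 = 310.15 K
E = (8.314 * 310.15 / (2 * 96485)) * ln(37/142)
E = -17.97 mV


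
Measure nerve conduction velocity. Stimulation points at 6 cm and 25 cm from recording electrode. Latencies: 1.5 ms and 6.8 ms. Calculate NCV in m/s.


Distance = (25 - 6) / 100 = 0.19 m
dt = (6.8 - 1.5) / 1000 = 0.0053 s
NCV = dist / dt = 35.85 m/s


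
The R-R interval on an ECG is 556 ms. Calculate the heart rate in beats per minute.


HR = 60 / RR_interval(s)
RR = 556 ms = 0.556 s
HR = 60 / 0.556 = 107.9 bpm


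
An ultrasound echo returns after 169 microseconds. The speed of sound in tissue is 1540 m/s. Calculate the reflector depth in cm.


depth = c * t / 2
t = 169 us = 1.6900e-04 s
depth = 1540 * 1.6900e-04 / 2
depth = 0.13013 m = 13.013 cm


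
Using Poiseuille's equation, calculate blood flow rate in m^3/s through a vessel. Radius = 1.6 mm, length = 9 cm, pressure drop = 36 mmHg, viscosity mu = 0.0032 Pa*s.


Q = pi*r^4*dP / (8*mu*L)
r = 0.0016 m, L = 0.09 m
dP = 36 mmHg = 4799.592 Pa
Q = 4.2890e-05 m^3/s


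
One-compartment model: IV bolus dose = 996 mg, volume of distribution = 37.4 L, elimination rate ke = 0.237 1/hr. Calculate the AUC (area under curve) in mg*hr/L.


C0 = Dose/Vd = 996/37.4 = 26.631 mg/L
AUC = C0/ke = 26.631/0.237
AUC = 112.4 mg*hr/L


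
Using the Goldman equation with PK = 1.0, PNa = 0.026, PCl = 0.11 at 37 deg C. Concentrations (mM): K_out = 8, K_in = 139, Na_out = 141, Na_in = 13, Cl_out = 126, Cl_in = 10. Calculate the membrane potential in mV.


Vm = (RT/F)*ln((PK*Ko + PNa*Nao + PCl*Cli)/(PK*Ki + PNa*Nai + PCl*Clo))
Numer = 12.766, Denom = 153.198
Vm = -66.41 mV


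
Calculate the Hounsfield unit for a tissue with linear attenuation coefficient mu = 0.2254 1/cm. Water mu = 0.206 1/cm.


HU = ((mu_tissue - mu_water) / mu_water) * 1000
HU = ((0.2254 - 0.206) / 0.206) * 1000
HU = 94.17


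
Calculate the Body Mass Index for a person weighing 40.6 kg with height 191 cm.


BMI = weight / height^2
height = 191 cm = 1.91 m
BMI = 40.6 / 1.91^2
BMI = 11.13 kg/m^2


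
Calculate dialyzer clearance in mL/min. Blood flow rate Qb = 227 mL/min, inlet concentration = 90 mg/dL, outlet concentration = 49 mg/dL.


K = Qb * (Cb_in - Cb_out) / Cb_in
K = 227 * (90 - 49) / 90
K = 103.4 mL/min


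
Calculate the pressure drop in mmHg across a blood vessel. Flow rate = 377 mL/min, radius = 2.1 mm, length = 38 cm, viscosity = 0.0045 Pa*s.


dP = 8*mu*L*Q / (pi*r^4)
Q = 377 mL/min = 6.28333e-06 m^3/s
dP = 1406.85 Pa = 1406.85 / 133.322 mmHg = 10.55 mmHg


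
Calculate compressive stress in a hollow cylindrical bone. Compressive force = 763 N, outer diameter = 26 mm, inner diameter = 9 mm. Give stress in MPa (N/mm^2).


A = pi*(r_o^2 - r_i^2)
r_o = 13 mm, r_i = 4.5 mm
A = 467.312 mm^2
sigma = F/A = 763 / 467.312
sigma = 1.633 MPa


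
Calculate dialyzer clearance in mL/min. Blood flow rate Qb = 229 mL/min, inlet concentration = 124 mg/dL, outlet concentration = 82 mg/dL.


K = Qb * (Cb_in - Cb_out) / Cb_in
K = 229 * (124 - 82) / 124
K = 77.56 mL/min


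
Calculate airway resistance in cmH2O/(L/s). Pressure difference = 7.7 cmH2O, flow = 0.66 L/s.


R = dP / flow
R = 7.7 / 0.66
R = 11.67 cmH2O/(L/s)


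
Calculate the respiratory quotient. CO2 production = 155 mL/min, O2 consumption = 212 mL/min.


RQ = VCO2 / VO2
RQ = 155 / 212
RQ = 0.7311


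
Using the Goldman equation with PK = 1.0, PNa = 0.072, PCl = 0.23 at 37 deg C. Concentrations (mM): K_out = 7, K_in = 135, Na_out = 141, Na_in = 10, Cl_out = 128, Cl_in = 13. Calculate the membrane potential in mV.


Vm = (RT/F)*ln((PK*Ko + PNa*Nao + PCl*Cli)/(PK*Ki + PNa*Nai + PCl*Clo))
Numer = 20.142, Denom = 165.16
Vm = -56.23 mV


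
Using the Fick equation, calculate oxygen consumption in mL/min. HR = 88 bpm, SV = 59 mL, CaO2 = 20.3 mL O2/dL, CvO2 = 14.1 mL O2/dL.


CO = HR*SV = 88*59/1000 = 5.192 L/min
a-v O2 diff = 20.3 - 14.1 = 6.2 mL/dL
VO2 = CO * (CaO2-CvO2) * 10 dL/L
VO2 = 5.192 * 6.2 * 10
VO2 = 321.9 mL/min


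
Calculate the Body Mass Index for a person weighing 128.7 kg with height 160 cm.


BMI = weight / height^2
height = 160 cm = 1.6 m
BMI = 128.7 / 1.6^2
BMI = 50.27 kg/m^2


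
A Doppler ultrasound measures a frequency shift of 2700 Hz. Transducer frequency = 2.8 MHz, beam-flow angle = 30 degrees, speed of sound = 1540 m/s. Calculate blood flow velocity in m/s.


v = fd * c / (2 * f0 * cos(theta))
v = 2700 * 1540 / (2 * 2.8000e+06 * cos(30))
v = 0.8574 m/s


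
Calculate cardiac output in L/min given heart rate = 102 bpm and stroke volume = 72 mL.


CO = HR * SV
CO = 102 * 72 / 1000
CO = 7.344 L/min


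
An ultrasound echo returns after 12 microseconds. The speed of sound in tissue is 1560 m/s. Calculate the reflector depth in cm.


depth = c * t / 2
t = 12 us = 1.2000e-05 s
depth = 1560 * 1.2000e-05 / 2
depth = 0.00936 m = 0.936 cm


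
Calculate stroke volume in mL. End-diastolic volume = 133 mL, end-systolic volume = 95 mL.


SV = EDV - ESV
SV = 133 - 95
SV = 38 mL


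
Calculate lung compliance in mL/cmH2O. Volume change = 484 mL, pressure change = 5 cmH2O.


C = dV / dP
C = 484 / 5
C = 96.8 mL/cmH2O


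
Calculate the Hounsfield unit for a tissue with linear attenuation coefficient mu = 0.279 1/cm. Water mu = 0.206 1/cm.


HU = ((mu_tissue - mu_water) / mu_water) * 1000
HU = ((0.279 - 0.206) / 0.206) * 1000
HU = 354.4


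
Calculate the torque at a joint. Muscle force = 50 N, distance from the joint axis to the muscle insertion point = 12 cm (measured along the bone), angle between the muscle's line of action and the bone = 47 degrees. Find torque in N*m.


Torque = F * d * sin(theta)   (moment arm = d*sin(theta))
d = 12 cm = 0.12 m
Torque = 50 * 0.12 * sin(47)
Torque = 4.388 N*m


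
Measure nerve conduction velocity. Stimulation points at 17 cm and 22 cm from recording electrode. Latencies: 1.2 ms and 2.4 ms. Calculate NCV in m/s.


Distance = (22 - 17) / 100 = 0.05 m
dt = (2.4 - 1.2) / 1000 = 0.0012 s
NCV = dist / dt = 41.67 m/s


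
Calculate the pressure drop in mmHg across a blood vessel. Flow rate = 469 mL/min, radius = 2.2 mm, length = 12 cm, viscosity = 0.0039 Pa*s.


dP = 8*mu*L*Q / (pi*r^4)
Q = 469 mL/min = 7.81667e-06 m^3/s
dP = 397.665 Pa = 397.665 / 133.322 mmHg = 2.983 mmHg


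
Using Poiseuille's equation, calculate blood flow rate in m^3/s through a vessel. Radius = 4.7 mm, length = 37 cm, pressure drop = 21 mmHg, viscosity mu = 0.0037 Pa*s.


Q = pi*r^4*dP / (8*mu*L)
r = 0.0047 m, L = 0.37 m
dP = 21 mmHg = 2799.762 Pa
Q = 3.9189e-04 m^3/s


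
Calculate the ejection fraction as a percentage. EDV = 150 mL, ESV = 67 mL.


SV = EDV - ESV = 150 - 67 = 83 mL
EF = SV/EDV * 100 = 83/150 * 100
EF = 55.33%


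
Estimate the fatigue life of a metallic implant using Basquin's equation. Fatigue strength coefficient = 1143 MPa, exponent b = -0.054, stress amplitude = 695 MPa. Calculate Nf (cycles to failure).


sigma_a = sigma_f' * (2Nf)^b
2Nf = (sigma_a/sigma_f')^(1/b)
2Nf = (695/1143)^(1/-0.054)
2Nf = 10026.227
Nf = 5013


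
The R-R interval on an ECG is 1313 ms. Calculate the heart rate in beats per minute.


HR = 60 / RR_interval(s)
RR = 1313 ms = 1.313 s
HR = 60 / 1.313 = 45.7 bpm


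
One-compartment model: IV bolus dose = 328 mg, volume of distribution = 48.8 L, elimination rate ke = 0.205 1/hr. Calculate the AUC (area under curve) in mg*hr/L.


C0 = Dose/Vd = 328/48.8 = 6.72131 mg/L
AUC = C0/ke = 6.72131/0.205
AUC = 32.79 mg*hr/L


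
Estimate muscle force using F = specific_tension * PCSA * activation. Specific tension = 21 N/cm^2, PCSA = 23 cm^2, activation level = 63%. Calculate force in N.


F = sigma * PCSA * activation
F = 21 * 23 * 0.63
F = 304.3 N


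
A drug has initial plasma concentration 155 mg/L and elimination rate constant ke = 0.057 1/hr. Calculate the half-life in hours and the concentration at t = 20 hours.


t_half = ln(2) / ke = 0.693147 / 0.057 = 12.16 hr
C(t) = C0 * exp(-ke*t) = 155 * exp(-0.057*20)
C(20) = 49.57 mg/L


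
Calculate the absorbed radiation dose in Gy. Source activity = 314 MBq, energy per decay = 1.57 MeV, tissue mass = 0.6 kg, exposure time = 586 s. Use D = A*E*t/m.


A = 314 MBq = 3.1400e+08 Bq
E = 1.57 MeV = 2.51514e-13 J
D = A*E*t/m = 3.1400e+08*2.51514e-13*586/0.6
D = 0.07713 Gy


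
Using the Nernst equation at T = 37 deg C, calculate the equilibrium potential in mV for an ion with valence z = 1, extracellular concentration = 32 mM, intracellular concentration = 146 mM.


E = (RT/(zF)) * ln(C_out/C_in)
T = 37 + 273.15 = 310.15 K
E = (8.314 * 310.15 / (1 * 96485)) * ln(32/146)
E = -40.57 mV


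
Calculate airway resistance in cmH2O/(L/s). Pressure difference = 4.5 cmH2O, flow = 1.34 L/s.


R = dP / flow
R = 4.5 / 1.34
R = 3.358 cmH2O/(L/s)


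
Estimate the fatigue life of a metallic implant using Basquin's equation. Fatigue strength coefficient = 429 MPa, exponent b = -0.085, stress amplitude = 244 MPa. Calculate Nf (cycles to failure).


sigma_a = sigma_f' * (2Nf)^b
2Nf = (sigma_a/sigma_f')^(1/b)
2Nf = (244/429)^(1/-0.085)
2Nf = 764.09377
Nf = 382


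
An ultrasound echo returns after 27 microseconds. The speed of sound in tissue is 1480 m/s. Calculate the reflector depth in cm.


depth = c * t / 2
t = 27 us = 2.7000e-05 s
depth = 1480 * 2.7000e-05 / 2
depth = 0.01998 m = 1.998 cm


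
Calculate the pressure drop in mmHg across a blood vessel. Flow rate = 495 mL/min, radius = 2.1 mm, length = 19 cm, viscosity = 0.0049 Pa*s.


dP = 8*mu*L*Q / (pi*r^4)
Q = 495 mL/min = 8.25e-06 m^3/s
dP = 1005.7 Pa = 1005.7 / 133.322 mmHg = 7.543 mmHg


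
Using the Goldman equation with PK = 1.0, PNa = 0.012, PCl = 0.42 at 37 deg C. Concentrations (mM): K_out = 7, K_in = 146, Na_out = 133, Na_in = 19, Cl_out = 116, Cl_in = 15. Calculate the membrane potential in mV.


Vm = (RT/F)*ln((PK*Ko + PNa*Nao + PCl*Cli)/(PK*Ki + PNa*Nai + PCl*Clo))
Numer = 14.896, Denom = 194.948
Vm = -68.73 mV


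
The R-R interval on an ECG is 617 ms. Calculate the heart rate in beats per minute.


HR = 60 / RR_interval(s)
RR = 617 ms = 0.617 s
HR = 60 / 0.617 = 97.24 bpm


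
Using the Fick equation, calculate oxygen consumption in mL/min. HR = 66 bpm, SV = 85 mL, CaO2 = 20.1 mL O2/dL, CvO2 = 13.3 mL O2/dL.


CO = HR*SV = 66*85/1000 = 5.61 L/min
a-v O2 diff = 20.1 - 13.3 = 6.8 mL/dL
VO2 = CO * (CaO2-CvO2) * 10 dL/L
VO2 = 5.61 * 6.8 * 10
VO2 = 381.5 mL/min


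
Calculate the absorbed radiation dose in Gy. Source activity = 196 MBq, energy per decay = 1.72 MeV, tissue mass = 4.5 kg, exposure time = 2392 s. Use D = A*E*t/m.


A = 196 MBq = 1.9600e+08 Bq
E = 1.72 MeV = 2.75544e-13 J
D = A*E*t/m = 1.9600e+08*2.75544e-13*2392/4.5
D = 0.02871 Gy


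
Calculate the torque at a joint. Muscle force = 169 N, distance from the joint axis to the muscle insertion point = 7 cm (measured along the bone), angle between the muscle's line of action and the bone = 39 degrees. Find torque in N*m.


Torque = F * d * sin(theta)   (moment arm = d*sin(theta))
d = 7 cm = 0.07 m
Torque = 169 * 0.07 * sin(39)
Torque = 7.445 N*m


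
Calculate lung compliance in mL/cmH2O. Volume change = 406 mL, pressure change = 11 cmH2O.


C = dV / dP
C = 406 / 11
C = 36.91 mL/cmH2O


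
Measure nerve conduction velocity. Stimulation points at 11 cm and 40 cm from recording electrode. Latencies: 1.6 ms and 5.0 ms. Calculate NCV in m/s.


Distance = (40 - 11) / 100 = 0.29 m
dt = (5.0 - 1.6) / 1000 = 0.0034 s
NCV = dist / dt = 85.29 m/s


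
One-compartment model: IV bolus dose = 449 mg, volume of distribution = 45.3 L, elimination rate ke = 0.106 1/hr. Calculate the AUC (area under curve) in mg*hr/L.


C0 = Dose/Vd = 449/45.3 = 9.9117 mg/L
AUC = C0/ke = 9.9117/0.106
AUC = 93.51 mg*hr/L


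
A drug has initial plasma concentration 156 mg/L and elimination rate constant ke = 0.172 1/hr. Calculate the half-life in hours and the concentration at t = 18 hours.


t_half = ln(2) / ke = 0.693147 / 0.172 = 4.03 hr
C(t) = C0 * exp(-ke*t) = 156 * exp(-0.172*18)
C(18) = 7.056 mg/L


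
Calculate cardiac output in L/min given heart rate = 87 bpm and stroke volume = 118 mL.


CO = HR * SV
CO = 87 * 118 / 1000
CO = 10.27 L/min


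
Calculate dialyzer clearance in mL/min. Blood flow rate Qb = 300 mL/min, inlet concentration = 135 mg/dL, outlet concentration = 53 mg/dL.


K = Qb * (Cb_in - Cb_out) / Cb_in
K = 300 * (135 - 53) / 135
K = 182.2 mL/min


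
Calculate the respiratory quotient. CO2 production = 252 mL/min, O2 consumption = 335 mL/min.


RQ = VCO2 / VO2
RQ = 252 / 335
RQ = 0.7522


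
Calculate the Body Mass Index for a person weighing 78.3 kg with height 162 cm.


BMI = weight / height^2
height = 162 cm = 1.62 m
BMI = 78.3 / 1.62^2
BMI = 29.84 kg/m^2


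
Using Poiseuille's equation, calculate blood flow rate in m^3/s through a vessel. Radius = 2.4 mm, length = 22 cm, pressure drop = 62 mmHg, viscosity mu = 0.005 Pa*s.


Q = pi*r^4*dP / (8*mu*L)
r = 0.0024 m, L = 0.22 m
dP = 62 mmHg = 8265.964 Pa
Q = 9.7905e-05 m^3/s


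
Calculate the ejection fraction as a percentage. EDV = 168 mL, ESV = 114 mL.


SV = EDV - ESV = 168 - 114 = 54 mL
EF = SV/EDV * 100 = 54/168 * 100
EF = 32.14%


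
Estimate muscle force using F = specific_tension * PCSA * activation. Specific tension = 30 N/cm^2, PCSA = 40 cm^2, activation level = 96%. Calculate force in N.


F = sigma * PCSA * activation
F = 30 * 40 * 0.96
F = 1152 N


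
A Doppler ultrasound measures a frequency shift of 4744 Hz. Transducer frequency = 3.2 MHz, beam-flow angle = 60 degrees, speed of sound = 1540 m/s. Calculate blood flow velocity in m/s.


v = fd * c / (2 * f0 * cos(theta))
v = 4744 * 1540 / (2 * 3.2000e+06 * cos(60))
v = 2.283 m/s


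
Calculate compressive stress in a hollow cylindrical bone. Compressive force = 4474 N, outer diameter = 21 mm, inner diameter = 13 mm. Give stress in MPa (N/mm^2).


A = pi*(r_o^2 - r_i^2)
r_o = 10.5 mm, r_i = 6.5 mm
A = 213.628 mm^2
sigma = F/A = 4474 / 213.628
sigma = 20.94 MPa


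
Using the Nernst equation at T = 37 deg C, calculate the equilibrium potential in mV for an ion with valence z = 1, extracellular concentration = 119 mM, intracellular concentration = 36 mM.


E = (RT/(zF)) * ln(C_out/C_in)
T = 37 + 273.15 = 310.15 K
E = (8.314 * 310.15 / (1 * 96485)) * ln(119/36)
E = 31.95 mV


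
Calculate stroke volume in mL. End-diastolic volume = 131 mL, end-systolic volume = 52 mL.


SV = EDV - ESV
SV = 131 - 52
SV = 79 mL


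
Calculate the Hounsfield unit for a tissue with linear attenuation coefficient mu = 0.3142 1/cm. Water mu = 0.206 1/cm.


HU = ((mu_tissue - mu_water) / mu_water) * 1000
HU = ((0.3142 - 0.206) / 0.206) * 1000
HU = 525.2


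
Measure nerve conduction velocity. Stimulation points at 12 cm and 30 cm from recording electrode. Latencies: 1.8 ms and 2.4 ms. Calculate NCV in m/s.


Distance = (30 - 12) / 100 = 0.18 m
dt = (2.4 - 1.8) / 1000 = 6.0000e-04 s
NCV = dist / dt = 300 m/s


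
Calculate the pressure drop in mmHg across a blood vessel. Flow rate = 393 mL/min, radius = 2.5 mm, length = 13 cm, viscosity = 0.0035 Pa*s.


dP = 8*mu*L*Q / (pi*r^4)
Q = 393 mL/min = 6.55e-06 m^3/s
dP = 194.282 Pa = 194.282 / 133.322 mmHg = 1.457 mmHg


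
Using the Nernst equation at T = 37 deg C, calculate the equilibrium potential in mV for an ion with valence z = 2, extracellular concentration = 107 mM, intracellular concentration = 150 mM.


E = (RT/(zF)) * ln(C_out/C_in)
T = 37 + 273.15 = 310.15 K
E = (8.314 * 310.15 / (2 * 96485)) * ln(107/150)
E = -4.514 mV


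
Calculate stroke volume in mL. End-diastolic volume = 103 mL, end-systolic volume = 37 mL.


SV = EDV - ESV
SV = 103 - 37
SV = 66 mL


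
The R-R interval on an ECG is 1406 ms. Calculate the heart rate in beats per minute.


HR = 60 / RR_interval(s)
RR = 1406 ms = 1.406 s
HR = 60 / 1.406 = 42.67 bpm


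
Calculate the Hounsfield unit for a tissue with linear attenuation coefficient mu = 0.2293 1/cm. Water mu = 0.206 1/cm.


HU = ((mu_tissue - mu_water) / mu_water) * 1000
HU = ((0.2293 - 0.206) / 0.206) * 1000
HU = 113.1


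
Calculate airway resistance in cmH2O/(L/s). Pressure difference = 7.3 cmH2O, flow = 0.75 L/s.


R = dP / flow
R = 7.3 / 0.75
R = 9.733 cmH2O/(L/s)


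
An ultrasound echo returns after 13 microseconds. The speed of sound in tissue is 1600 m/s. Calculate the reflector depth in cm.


depth = c * t / 2
t = 13 us = 1.3000e-05 s
depth = 1600 * 1.3000e-05 / 2
depth = 0.0104 m = 1.04 cm


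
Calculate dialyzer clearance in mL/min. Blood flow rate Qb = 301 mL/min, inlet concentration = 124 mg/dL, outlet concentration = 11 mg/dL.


K = Qb * (Cb_in - Cb_out) / Cb_in
K = 301 * (124 - 11) / 124
K = 274.3 mL/min


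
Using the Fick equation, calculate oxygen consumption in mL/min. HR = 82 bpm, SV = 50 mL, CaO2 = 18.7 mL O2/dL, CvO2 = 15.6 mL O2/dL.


CO = HR*SV = 82*50/1000 = 4.1 L/min
a-v O2 diff = 18.7 - 15.6 = 3.1 mL/dL
VO2 = CO * (CaO2-CvO2) * 10 dL/L
VO2 = 4.1 * 3.1 * 10
VO2 = 127.1 mL/min


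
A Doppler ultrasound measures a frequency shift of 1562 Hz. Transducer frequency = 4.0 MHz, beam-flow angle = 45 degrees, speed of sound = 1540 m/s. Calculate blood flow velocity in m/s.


v = fd * c / (2 * f0 * cos(theta))
v = 1562 * 1540 / (2 * 4.0000e+06 * cos(45))
v = 0.4252 m/s


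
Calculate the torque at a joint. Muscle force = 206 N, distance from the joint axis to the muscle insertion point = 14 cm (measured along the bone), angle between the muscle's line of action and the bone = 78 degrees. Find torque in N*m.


Torque = F * d * sin(theta)   (moment arm = d*sin(theta))
d = 14 cm = 0.14 m
Torque = 206 * 0.14 * sin(78)
Torque = 28.21 N*m


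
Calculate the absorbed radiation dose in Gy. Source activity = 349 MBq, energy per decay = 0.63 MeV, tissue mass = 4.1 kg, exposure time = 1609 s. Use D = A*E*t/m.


A = 349 MBq = 3.4900e+08 Bq
E = 0.63 MeV = 1.00926e-13 J
D = A*E*t/m = 3.4900e+08*1.00926e-13*1609/4.1
D = 0.01382 Gy


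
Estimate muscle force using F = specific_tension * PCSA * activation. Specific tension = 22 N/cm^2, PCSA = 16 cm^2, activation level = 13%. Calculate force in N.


F = sigma * PCSA * activation
F = 22 * 16 * 0.13
F = 45.76 N


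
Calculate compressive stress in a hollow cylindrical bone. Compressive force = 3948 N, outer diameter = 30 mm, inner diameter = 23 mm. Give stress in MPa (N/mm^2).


A = pi*(r_o^2 - r_i^2)
r_o = 15 mm, r_i = 11.5 mm
A = 291.383 mm^2
sigma = F/A = 3948 / 291.383
sigma = 13.55 MPa


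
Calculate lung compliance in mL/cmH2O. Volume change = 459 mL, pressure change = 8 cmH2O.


C = dV / dP
C = 459 / 8
C = 57.38 mL/cmH2O


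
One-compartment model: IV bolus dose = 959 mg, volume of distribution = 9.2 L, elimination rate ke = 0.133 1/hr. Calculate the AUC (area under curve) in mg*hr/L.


C0 = Dose/Vd = 959/9.2 = 104.239 mg/L
AUC = C0/ke = 104.239/0.133
AUC = 783.8 mg*hr/L


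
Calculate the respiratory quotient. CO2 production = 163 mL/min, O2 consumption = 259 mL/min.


RQ = VCO2 / VO2
RQ = 163 / 259
RQ = 0.6293


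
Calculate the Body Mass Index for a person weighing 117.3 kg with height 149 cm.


BMI = weight / height^2
height = 149 cm = 1.49 m
BMI = 117.3 / 1.49^2
BMI = 52.84 kg/m^2


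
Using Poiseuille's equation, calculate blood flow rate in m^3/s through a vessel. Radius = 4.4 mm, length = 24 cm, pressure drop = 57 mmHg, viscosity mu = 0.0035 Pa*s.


Q = pi*r^4*dP / (8*mu*L)
r = 0.0044 m, L = 0.24 m
dP = 57 mmHg = 7599.354 Pa
Q = 0.001332 m^3/s


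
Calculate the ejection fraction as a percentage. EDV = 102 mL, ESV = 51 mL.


SV = EDV - ESV = 102 - 51 = 51 mL
EF = SV/EDV * 100 = 51/102 * 100
EF = 50%


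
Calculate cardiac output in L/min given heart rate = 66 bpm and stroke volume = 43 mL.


CO = HR * SV
CO = 66 * 43 / 1000
CO = 2.838 L/min


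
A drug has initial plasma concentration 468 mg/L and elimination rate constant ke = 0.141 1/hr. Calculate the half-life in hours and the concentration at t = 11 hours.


t_half = ln(2) / ke = 0.693147 / 0.141 = 4.916 hr
C(t) = C0 * exp(-ke*t) = 468 * exp(-0.141*11)
C(11) = 99.23 mg/L


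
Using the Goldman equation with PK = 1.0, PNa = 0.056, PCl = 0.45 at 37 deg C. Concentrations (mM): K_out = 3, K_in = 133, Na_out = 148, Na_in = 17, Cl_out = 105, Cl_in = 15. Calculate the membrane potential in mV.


Vm = (RT/F)*ln((PK*Ko + PNa*Nao + PCl*Cli)/(PK*Ki + PNa*Nai + PCl*Clo))
Numer = 18.038, Denom = 181.202
Vm = -61.66 mV


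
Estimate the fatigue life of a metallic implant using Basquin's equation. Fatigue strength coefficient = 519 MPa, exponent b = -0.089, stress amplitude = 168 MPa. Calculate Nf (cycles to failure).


sigma_a = sigma_f' * (2Nf)^b
2Nf = (sigma_a/sigma_f')^(1/b)
2Nf = (168/519)^(1/-0.089)
2Nf = 319170.93
Nf = 1.596e+05


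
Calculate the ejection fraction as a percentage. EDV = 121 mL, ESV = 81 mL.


SV = EDV - ESV = 121 - 81 = 40 mL
EF = SV/EDV * 100 = 40/121 * 100
EF = 33.06%


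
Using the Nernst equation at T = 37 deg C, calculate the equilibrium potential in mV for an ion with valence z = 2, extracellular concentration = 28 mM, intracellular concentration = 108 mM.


E = (RT/(zF)) * ln(C_out/C_in)
T = 37 + 273.15 = 310.15 K
E = (8.314 * 310.15 / (2 * 96485)) * ln(28/108)
E = -18.04 mV


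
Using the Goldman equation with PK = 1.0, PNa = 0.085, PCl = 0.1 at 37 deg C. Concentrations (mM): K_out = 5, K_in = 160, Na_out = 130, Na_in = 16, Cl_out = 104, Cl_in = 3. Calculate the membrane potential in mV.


Vm = (RT/F)*ln((PK*Ko + PNa*Nao + PCl*Cli)/(PK*Ki + PNa*Nai + PCl*Clo))
Numer = 16.35, Denom = 171.76
Vm = -62.85 mV


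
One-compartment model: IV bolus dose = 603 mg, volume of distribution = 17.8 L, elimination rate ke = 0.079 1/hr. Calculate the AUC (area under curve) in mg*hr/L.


C0 = Dose/Vd = 603/17.8 = 33.8764 mg/L
AUC = C0/ke = 33.8764/0.079
AUC = 428.8 mg*hr/L


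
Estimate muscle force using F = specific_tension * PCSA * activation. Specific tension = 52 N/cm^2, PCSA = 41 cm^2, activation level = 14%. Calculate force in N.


F = sigma * PCSA * activation
F = 52 * 41 * 0.14
F = 298.5 N


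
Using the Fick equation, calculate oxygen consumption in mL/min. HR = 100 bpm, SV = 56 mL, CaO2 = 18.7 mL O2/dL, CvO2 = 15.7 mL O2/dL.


CO = HR*SV = 100*56/1000 = 5.6 L/min
a-v O2 diff = 18.7 - 15.7 = 3 mL/dL
VO2 = CO * (CaO2-CvO2) * 10 dL/L
VO2 = 5.6 * 3 * 10
VO2 = 168 mL/min


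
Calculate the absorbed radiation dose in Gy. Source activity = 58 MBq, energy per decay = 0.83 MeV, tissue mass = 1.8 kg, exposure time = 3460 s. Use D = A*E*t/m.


A = 58 MBq = 5.8000e+07 Bq
E = 0.83 MeV = 1.32966e-13 J
D = A*E*t/m = 5.8000e+07*1.32966e-13*3460/1.8
D = 0.01482 Gy


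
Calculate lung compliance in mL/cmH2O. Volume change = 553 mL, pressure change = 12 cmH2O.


C = dV / dP
C = 553 / 12
C = 46.08 mL/cmH2O


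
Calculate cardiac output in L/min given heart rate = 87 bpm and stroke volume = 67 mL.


CO = HR * SV
CO = 87 * 67 / 1000
CO = 5.829 L/min


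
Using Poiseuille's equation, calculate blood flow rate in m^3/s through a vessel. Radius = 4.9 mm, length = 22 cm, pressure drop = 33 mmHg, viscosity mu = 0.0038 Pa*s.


Q = pi*r^4*dP / (8*mu*L)
r = 0.0049 m, L = 0.22 m
dP = 33 mmHg = 4399.626 Pa
Q = 0.001191 m^3/s


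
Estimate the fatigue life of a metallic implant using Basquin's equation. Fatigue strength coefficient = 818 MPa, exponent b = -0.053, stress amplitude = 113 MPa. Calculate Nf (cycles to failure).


sigma_a = sigma_f' * (2Nf)^b
2Nf = (sigma_a/sigma_f')^(1/b)
2Nf = (113/818)^(1/-0.053)
2Nf = 1.6606587e+16
Nf = 8.3033e+15


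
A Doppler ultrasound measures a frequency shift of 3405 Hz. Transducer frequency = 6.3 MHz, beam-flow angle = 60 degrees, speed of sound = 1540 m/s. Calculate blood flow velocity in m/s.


v = fd * c / (2 * f0 * cos(theta))
v = 3405 * 1540 / (2 * 6.3000e+06 * cos(60))
v = 0.8323 m/s


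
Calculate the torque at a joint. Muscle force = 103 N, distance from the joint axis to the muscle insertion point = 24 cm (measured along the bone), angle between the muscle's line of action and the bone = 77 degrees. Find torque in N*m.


Torque = F * d * sin(theta)   (moment arm = d*sin(theta))
d = 24 cm = 0.24 m
Torque = 103 * 0.24 * sin(77)
Torque = 24.09 N*m


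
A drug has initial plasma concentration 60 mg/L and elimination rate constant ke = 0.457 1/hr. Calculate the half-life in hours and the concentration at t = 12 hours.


t_half = ln(2) / ke = 0.693147 / 0.457 = 1.517 hr
C(t) = C0 * exp(-ke*t) = 60 * exp(-0.457*12)
C(12) = 0.2492 mg/L


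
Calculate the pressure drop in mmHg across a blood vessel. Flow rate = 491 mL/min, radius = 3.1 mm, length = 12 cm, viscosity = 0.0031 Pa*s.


dP = 8*mu*L*Q / (pi*r^4)
Q = 491 mL/min = 8.18333e-06 m^3/s
dP = 83.9395 Pa = 83.9395 / 133.322 mmHg = 0.6296 mmHg


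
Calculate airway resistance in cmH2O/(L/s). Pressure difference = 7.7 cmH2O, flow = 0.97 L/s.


R = dP / flow
R = 7.7 / 0.97
R = 7.938 cmH2O/(L/s)


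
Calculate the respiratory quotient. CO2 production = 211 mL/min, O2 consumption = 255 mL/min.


RQ = VCO2 / VO2
RQ = 211 / 255
RQ = 0.8275


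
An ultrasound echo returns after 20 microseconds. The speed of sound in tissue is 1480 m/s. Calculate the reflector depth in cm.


depth = c * t / 2
t = 20 us = 2.0000e-05 s
depth = 1480 * 2.0000e-05 / 2
depth = 0.0148 m = 1.48 cm


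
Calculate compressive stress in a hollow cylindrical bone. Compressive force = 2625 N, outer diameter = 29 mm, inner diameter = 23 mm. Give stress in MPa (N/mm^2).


A = pi*(r_o^2 - r_i^2)
r_o = 14.5 mm, r_i = 11.5 mm
A = 245.044 mm^2
sigma = F/A = 2625 / 245.044
sigma = 10.71 MPa


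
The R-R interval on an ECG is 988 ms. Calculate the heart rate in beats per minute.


HR = 60 / RR_interval(s)
RR = 988 ms = 0.988 s
HR = 60 / 0.988 = 60.73 bpm


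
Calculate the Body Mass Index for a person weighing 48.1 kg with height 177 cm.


BMI = weight / height^2
height = 177 cm = 1.77 m
BMI = 48.1 / 1.77^2
BMI = 15.35 kg/m^2


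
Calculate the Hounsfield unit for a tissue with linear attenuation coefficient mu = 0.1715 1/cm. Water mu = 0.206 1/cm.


HU = ((mu_tissue - mu_water) / mu_water) * 1000
HU = ((0.1715 - 0.206) / 0.206) * 1000
HU = -167.5


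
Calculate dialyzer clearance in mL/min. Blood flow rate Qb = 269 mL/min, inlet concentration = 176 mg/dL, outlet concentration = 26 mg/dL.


K = Qb * (Cb_in - Cb_out) / Cb_in
K = 269 * (176 - 26) / 176
K = 229.3 mL/min


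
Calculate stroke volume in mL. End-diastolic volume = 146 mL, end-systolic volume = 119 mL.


SV = EDV - ESV
SV = 146 - 119
SV = 27 mL


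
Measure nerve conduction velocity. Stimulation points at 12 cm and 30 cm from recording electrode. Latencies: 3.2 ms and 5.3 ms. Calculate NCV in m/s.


Distance = (30 - 12) / 100 = 0.18 m
dt = (5.3 - 3.2) / 1000 = 0.0021 s
NCV = dist / dt = 85.71 m/s


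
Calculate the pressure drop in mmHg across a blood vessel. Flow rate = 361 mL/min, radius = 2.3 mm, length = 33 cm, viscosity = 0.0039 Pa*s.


dP = 8*mu*L*Q / (pi*r^4)
Q = 361 mL/min = 6.01667e-06 m^3/s
dP = 704.634 Pa = 704.634 / 133.322 mmHg = 5.285 mmHg


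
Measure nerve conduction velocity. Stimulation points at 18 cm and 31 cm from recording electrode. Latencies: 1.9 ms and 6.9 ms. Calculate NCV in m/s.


Distance = (31 - 18) / 100 = 0.13 m
dt = (6.9 - 1.9) / 1000 = 0.005 s
NCV = dist / dt = 26 m/s


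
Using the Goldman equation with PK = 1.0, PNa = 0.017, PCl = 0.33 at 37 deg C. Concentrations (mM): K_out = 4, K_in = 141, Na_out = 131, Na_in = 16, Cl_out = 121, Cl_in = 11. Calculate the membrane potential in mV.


Vm = (RT/F)*ln((PK*Ko + PNa*Nao + PCl*Cli)/(PK*Ki + PNa*Nai + PCl*Clo))
Numer = 9.857, Denom = 181.202
Vm = -77.81 mV


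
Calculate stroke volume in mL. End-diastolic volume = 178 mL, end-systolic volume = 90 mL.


SV = EDV - ESV
SV = 178 - 90
SV = 88 mL


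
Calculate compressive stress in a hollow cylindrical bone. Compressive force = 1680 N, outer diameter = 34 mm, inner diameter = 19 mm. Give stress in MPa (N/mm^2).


A = pi*(r_o^2 - r_i^2)
r_o = 17 mm, r_i = 9.5 mm
A = 624.392 mm^2
sigma = F/A = 1680 / 624.392
sigma = 2.691 MPa


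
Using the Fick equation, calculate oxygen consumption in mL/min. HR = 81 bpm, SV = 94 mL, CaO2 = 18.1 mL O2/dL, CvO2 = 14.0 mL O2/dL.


CO = HR*SV = 81*94/1000 = 7.614 L/min
a-v O2 diff = 18.1 - 14.0 = 4.1 mL/dL
VO2 = CO * (CaO2-CvO2) * 10 dL/L
VO2 = 7.614 * 4.1 * 10
VO2 = 312.2 mL/min


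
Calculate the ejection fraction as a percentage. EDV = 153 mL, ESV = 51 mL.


SV = EDV - ESV = 153 - 51 = 102 mL
EF = SV/EDV * 100 = 102/153 * 100
EF = 66.67%


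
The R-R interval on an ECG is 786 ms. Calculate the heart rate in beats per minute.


HR = 60 / RR_interval(s)
RR = 786 ms = 0.786 s
HR = 60 / 0.786 = 76.34 bpm


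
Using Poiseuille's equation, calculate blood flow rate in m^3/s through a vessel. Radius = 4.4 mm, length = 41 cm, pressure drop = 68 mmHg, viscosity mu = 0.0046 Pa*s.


Q = pi*r^4*dP / (8*mu*L)
r = 0.0044 m, L = 0.41 m
dP = 68 mmHg = 9065.896 Pa
Q = 7.0752e-04 m^3/s


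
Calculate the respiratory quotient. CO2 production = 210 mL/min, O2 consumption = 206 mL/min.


RQ = VCO2 / VO2
RQ = 210 / 206
RQ = 1.019


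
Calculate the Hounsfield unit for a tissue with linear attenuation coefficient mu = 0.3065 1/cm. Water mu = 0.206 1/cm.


HU = ((mu_tissue - mu_water) / mu_water) * 1000
HU = ((0.3065 - 0.206) / 0.206) * 1000
HU = 487.9


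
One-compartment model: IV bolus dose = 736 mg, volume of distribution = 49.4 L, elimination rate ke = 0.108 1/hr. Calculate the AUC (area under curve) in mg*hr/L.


C0 = Dose/Vd = 736/49.4 = 14.8988 mg/L
AUC = C0/ke = 14.8988/0.108
AUC = 138 mg*hr/L


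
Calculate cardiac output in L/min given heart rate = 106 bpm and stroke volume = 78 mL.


CO = HR * SV
CO = 106 * 78 / 1000
CO = 8.268 L/min


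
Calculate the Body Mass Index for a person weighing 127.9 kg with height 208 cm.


BMI = weight / height^2
height = 208 cm = 2.08 m
BMI = 127.9 / 2.08^2
BMI = 29.56 kg/m^2


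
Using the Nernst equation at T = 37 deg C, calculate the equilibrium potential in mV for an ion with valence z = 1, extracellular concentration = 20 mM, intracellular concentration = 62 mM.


E = (RT/(zF)) * ln(C_out/C_in)
T = 37 + 273.15 = 310.15 K
E = (8.314 * 310.15 / (1 * 96485)) * ln(20/62)
E = -30.24 mV


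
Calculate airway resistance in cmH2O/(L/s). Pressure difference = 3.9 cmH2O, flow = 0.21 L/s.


R = dP / flow
R = 3.9 / 0.21
R = 18.57 cmH2O/(L/s)


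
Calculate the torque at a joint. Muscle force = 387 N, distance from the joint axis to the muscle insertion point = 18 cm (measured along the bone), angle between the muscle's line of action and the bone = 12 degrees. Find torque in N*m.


Torque = F * d * sin(theta)   (moment arm = d*sin(theta))
d = 18 cm = 0.18 m
Torque = 387 * 0.18 * sin(12)
Torque = 14.48 N*m


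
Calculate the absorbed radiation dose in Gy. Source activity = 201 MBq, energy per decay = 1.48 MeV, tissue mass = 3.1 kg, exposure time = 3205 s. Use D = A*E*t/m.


A = 201 MBq = 2.0100e+08 Bq
E = 1.48 MeV = 2.37096e-13 J
D = A*E*t/m = 2.0100e+08*2.37096e-13*3205/3.1
D = 0.04927 Gy


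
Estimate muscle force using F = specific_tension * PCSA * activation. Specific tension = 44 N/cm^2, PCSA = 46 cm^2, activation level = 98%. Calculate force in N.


F = sigma * PCSA * activation
F = 44 * 46 * 0.98
F = 1984 N
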